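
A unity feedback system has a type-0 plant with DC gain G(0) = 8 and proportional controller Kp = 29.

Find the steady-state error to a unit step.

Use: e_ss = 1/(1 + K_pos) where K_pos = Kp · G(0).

K_pos = Kp · G(0) = 29 × 8 = 232. e_ss = 1/(1 + 232) = 0.0043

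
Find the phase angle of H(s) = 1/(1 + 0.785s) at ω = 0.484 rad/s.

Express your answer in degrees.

Phase = -arctan(ωτ) = -arctan(0.484 × 0.785) = -20.8°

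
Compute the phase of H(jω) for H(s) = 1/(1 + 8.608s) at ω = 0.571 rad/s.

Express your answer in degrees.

Phase = -arctan(ωτ) = -arctan(0.571 × 8.608) = -78.5°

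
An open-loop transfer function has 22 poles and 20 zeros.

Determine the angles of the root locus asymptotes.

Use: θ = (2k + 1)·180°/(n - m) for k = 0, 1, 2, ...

n - m = 22 - 20 = 2. Angles: θk = (2k + 1)·180°/2 = 90°, 270°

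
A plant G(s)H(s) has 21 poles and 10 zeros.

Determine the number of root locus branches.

Root locus has n branches where n = number of poles = 21.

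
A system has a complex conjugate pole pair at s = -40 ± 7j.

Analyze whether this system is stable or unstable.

Real part of poles is -40 (< 0, left half-plane). Stable.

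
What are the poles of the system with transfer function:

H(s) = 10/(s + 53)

Pole is where denominator = 0: s + 53 = 0, so s = -53.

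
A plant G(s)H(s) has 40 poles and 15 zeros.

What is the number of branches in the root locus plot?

Root locus has n branches where n = number of poles = 40.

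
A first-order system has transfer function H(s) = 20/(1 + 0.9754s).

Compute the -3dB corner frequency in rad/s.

Corner frequency = 1/τ = 1/0.9754 = 1.025 rad/s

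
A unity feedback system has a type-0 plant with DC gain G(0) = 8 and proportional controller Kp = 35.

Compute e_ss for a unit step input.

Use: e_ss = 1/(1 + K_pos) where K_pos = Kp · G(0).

K_pos = Kp · G(0) = 35 × 8 = 280. e_ss = 1/(1 + 280) = 0.0036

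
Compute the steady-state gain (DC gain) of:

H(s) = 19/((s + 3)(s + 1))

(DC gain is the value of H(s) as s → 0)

DC gain = H(0) = 19/(3 × 1) = 19/3 = 6.3333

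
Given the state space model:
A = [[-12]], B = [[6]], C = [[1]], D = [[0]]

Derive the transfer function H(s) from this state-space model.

(sI - A)⁻¹ = 1/(s + 12). H(s) = 1 × 6/(s + 12) + 0 = 6/(s + 12).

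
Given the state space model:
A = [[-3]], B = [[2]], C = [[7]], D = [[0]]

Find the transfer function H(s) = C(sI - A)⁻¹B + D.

(sI - A)⁻¹ = 1/(s + 3). H(s) = 7 × 2/(s + 3) + 0 = 14/(s + 3).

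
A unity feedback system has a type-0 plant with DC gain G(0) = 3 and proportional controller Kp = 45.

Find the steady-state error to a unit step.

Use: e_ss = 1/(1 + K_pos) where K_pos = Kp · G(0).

K_pos = Kp · G(0) = 45 × 3 = 135. e_ss = 1/(1 + 135) = 0.0074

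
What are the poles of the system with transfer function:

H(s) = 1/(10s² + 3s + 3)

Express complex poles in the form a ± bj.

Discriminant = 3² - 4×10×3 = 9 - 120 = -111 < 0, so the poles are a complex conjugate pair s = (-3 ± j√111)/(2×10). Real part = -3/(2×10) = -3/20 = -0.15; imaginary part = ±√111/(2×10) ≈ 0.5268. Poles: s = -0.15 ± 0.5268j.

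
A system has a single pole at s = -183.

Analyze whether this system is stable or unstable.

Pole at s = -183 is in the left half-plane. Stable.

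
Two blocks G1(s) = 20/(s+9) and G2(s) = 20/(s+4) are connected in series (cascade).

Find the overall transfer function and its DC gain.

Series: multiply transfer functions. G_eq = 20/(s+9) × 20/(s+4) = 400/((s+9)(s+4)). DC gain = 400/(9×4) = 11.1111.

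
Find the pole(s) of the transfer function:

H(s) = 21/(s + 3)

Pole is where denominator = 0: s + 3 = 0, so s = -3.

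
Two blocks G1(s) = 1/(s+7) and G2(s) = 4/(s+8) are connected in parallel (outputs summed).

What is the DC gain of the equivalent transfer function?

Parallel: G_eq = G1 + G2. DC gain = G1(0) + G2(0) = 1/7 + 4/8 = 0.1429 + 0.5 = 0.6429.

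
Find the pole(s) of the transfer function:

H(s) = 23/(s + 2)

Pole is where denominator = 0: s + 2 = 0, so s = -2.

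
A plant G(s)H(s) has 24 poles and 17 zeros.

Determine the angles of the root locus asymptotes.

n - m = 24 - 17 = 7. Angles: θk = (2k + 1)·180°/7 = 25.71°, 77.14°, 128.57°, 180°, 231.43°, 282.86°, 334.29°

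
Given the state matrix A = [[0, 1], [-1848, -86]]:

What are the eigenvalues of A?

det(A - λI) = λ² - (-86)λ + 1848 = (λ - (-44))(λ - (-42)). Eigenvalues: -44, -42.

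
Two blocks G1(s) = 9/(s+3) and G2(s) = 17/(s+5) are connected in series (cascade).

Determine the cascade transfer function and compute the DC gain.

Series: multiply transfer functions. G_eq = 9/(s+3) × 17/(s+5) = 153/((s+3)(s+5)). DC gain = 153/(3×5) = 10.2.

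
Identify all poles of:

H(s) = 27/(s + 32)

Pole is where denominator = 0: s + 32 = 0, so s = -32.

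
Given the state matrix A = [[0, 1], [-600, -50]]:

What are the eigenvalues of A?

det(A - λI) = λ² - (-50)λ + 600 = (λ - (-30))(λ - (-20)). Eigenvalues: -30, -20.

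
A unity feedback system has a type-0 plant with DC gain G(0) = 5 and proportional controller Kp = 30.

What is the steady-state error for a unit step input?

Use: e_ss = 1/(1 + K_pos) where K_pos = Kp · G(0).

K_pos = Kp · G(0) = 30 × 5 = 150. e_ss = 1/(1 + 150) = 0.0066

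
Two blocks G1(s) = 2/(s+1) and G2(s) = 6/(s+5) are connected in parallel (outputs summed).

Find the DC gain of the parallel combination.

Parallel: G_eq = G1 + G2. DC gain = G1(0) + G2(0) = 2/1 + 6/5 = 2 + 1.2 = 3.2.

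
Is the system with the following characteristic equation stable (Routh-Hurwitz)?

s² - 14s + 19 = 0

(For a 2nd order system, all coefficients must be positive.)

Coefficients: 1, -14, 19. b=-14 not positive, so system is unstable.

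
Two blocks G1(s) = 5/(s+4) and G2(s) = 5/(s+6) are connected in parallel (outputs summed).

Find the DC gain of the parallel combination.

Parallel: G_eq = G1 + G2. DC gain = G1(0) + G2(0) = 5/4 + 5/6 = 1.25 + 0.8333 = 2.0833.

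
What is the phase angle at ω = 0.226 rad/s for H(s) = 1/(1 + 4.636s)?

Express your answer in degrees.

Phase = -arctan(ωτ) = -arctan(0.226 × 4.636) = -46.3°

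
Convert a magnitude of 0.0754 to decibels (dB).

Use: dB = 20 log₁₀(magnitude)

dB = 20 log₁₀(0.0754) = -22.5 dB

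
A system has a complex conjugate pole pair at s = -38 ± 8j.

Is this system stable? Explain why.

Real part of poles is -38 (< 0, left half-plane). Stable.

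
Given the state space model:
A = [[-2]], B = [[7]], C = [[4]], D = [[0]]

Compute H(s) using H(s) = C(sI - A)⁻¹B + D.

(sI - A)⁻¹ = 1/(s + 2). H(s) = 4 × 7/(s + 2) + 0 = 28/(s + 2).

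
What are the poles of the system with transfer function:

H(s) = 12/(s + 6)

Pole is where denominator = 0: s + 6 = 0, so s = -6.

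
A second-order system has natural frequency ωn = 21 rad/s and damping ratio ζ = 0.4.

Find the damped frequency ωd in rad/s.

ωd = ωn√(1 - ζ²) = 21√(1 - 0.4²) = 19.25 rad/s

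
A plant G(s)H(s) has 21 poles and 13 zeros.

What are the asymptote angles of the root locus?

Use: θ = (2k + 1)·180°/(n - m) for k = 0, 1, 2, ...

n - m = 21 - 13 = 8. Angles: θk = (2k + 1)·180°/8 = 22.5°, 67.5°, 112.5°, 157.5°, 202.5°, 247.5°, 292.5°, 337.5°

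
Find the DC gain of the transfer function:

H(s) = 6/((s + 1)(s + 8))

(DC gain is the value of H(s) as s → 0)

DC gain = H(0) = 6/(1 × 8) = 6/8 = 0.75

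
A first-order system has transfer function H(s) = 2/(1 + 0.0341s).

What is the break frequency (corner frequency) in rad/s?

Corner frequency = 1/τ = 1/0.0341 = 29.326 rad/s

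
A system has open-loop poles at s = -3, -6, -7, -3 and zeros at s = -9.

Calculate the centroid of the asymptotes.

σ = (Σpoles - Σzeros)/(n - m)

σ = (Σpoles - Σzeros)/(n - m) = (-19 - (-9))/(4 - 1) = -10/3 = -3.33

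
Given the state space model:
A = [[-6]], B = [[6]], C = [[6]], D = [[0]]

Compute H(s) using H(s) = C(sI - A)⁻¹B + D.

(sI - A)⁻¹ = 1/(s + 6). H(s) = 6 × 6/(s + 6) + 0 = 36/(s + 6).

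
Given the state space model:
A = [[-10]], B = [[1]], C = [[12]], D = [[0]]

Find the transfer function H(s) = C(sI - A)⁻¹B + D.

(sI - A)⁻¹ = 1/(s + 10). H(s) = 12 × 1/(s + 10) + 0 = 12/(s + 10).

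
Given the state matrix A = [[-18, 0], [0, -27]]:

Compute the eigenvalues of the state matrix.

For diagonal matrix, eigenvalues are diagonal entries: λ₁ = -18, λ₂ = -27.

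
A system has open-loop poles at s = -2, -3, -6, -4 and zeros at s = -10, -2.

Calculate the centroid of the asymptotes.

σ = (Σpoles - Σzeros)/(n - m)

σ = (Σpoles - Σzeros)/(n - m) = (-15 - (-12))/(4 - 2) = -3/2 = -1.5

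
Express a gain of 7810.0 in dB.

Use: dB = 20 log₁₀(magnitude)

dB = 20 log₁₀(7810.0) = 77.9 dB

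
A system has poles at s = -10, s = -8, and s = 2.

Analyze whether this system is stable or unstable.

Pole(s) at s = 2 are not in the left half-plane. System is unstable.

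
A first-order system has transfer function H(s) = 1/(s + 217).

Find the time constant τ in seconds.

For H(s) = 1/(s + 1/τ), the pole is at -1/τ = -217, so τ = 1/217 = 0.0046 s.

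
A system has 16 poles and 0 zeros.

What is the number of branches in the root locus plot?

Root locus has n branches where n = number of poles = 16.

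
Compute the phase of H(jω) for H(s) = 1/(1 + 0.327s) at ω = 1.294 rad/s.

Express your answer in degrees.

Phase = -arctan(ωτ) = -arctan(1.294 × 0.327) = -22.9°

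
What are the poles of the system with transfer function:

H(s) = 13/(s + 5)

Pole is where denominator = 0: s + 5 = 0, so s = -5.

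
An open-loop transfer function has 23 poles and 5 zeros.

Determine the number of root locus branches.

Root locus has n branches where n = number of poles = 23.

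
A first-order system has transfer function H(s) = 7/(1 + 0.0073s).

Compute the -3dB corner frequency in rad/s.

Corner frequency = 1/τ = 1/0.0073 = 136.986 rad/s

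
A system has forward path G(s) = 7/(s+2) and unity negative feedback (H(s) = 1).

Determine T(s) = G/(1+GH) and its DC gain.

T(s) = G/(1+GH) = [7/(s+2)] / [1 + 7/(s+2)] = 7/(s+2+7) = 7/(s+9). DC gain = 7/9 = 0.7778.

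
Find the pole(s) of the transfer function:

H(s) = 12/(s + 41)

Pole is where denominator = 0: s + 41 = 0, so s = -41.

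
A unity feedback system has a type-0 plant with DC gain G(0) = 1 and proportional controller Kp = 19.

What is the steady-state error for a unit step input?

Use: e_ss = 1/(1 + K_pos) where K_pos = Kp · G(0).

K_pos = Kp · G(0) = 19 × 1 = 19. e_ss = 1/(1 + 19) = 0.05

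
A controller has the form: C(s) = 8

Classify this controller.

This is a Proportional (P) controller.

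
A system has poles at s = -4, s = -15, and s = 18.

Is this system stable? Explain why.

Pole(s) at s = 18 are not in the left half-plane. System is unstable.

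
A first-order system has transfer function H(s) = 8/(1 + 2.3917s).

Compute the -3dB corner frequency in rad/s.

Corner frequency = 1/τ = 1/2.3917 = 0.418 rad/s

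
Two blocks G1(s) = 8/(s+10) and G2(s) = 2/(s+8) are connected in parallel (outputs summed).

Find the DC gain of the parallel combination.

Parallel: G_eq = G1 + G2. DC gain = G1(0) + G2(0) = 8/10 + 2/8 = 0.8 + 0.25 = 1.05.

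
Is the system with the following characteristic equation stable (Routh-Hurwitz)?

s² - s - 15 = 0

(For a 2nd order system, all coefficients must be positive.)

Coefficients: 1, -1, -15. b=-1, c=-15 not positive, so system is unstable.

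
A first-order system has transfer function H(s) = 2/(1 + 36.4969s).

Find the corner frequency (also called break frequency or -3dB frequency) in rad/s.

Corner frequency = 1/τ = 1/36.4969 = 0.027 rad/s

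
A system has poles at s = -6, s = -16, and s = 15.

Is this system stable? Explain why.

Pole(s) at s = 15 are not in the left half-plane. System is unstable.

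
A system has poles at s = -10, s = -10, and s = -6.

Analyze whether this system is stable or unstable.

All poles are in the left half-plane. System is stable.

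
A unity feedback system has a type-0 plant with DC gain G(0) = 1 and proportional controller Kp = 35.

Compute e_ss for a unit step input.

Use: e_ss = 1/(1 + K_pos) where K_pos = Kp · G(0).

K_pos = Kp · G(0) = 35 × 1 = 35. e_ss = 1/(1 + 35) = 0.0278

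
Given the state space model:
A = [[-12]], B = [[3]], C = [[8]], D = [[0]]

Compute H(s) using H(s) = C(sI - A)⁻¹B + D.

(sI - A)⁻¹ = 1/(s + 12). H(s) = 8 × 3/(s + 12) + 0 = 24/(s + 12).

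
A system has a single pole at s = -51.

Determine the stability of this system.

Pole at s = -51 is in the left half-plane. Stable.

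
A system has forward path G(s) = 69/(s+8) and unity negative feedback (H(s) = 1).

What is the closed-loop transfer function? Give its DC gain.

T(s) = G/(1+GH) = [69/(s+8)] / [1 + 69/(s+8)] = 69/(s+8+69) = 69/(s+77). DC gain = 69/77 = 0.8961.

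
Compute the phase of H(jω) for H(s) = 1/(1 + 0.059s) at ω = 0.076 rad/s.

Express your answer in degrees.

Phase = -arctan(ωτ) = -arctan(0.076 × 0.059) = -0.3°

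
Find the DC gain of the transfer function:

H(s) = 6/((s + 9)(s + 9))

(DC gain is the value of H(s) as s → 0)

DC gain = H(0) = 6/(9 × 9) = 6/81 = 0.0741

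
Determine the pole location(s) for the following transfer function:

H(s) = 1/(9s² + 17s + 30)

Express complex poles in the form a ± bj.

Discriminant = 17² - 4×9×30 = 289 - 1080 = -791 < 0, so the poles are a complex conjugate pair s = (-17 ± j√791)/(2×9). Real part = -17/(2×9) = -17/18 ≈ -0.9444; imaginary part = ±√791/(2×9) ≈ 1.5625. Poles: s = -0.9444 ± 1.5625j.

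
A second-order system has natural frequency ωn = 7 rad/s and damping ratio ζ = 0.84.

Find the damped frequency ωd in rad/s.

ωd = ωn√(1 - ζ²) = 7√(1 - 0.84²) = 3.8 rad/s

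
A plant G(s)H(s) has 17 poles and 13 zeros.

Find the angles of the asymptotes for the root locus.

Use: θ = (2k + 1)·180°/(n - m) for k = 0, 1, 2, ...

n - m = 17 - 13 = 4. Angles: θk = (2k + 1)·180°/4 = 45°, 135°, 225°, 315°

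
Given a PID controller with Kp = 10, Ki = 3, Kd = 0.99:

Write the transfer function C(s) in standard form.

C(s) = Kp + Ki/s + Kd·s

Substituting values: C(s) = 10 + 3/s + 0.99s = (0.99s² + 10s + 3)/s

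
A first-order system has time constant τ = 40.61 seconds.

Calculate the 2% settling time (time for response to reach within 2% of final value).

For first-order system, 2% settling time ≈ 4τ = 4 × 40.61 = 162.44 s.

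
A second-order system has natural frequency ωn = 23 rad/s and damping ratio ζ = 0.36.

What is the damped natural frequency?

ωd = ωn√(1 - ζ²) = 23√(1 - 0.36²) = 21.46 rad/s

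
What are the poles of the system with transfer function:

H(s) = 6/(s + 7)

Pole is where denominator = 0: s + 7 = 0, so s = -7.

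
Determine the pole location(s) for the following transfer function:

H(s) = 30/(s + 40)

Pole is where denominator = 0: s + 40 = 0, so s = -40.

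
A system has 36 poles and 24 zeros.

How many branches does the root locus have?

Root locus has n branches where n = number of poles = 36.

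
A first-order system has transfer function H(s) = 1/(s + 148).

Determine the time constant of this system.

For H(s) = 1/(s + 1/τ), the pole is at -1/τ = -148, so τ = 1/148 = 0.0068 s.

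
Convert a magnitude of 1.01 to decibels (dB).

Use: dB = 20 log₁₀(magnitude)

dB = 20 log₁₀(1.01) = 0.1 dB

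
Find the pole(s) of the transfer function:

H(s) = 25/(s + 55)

Pole is where denominator = 0: s + 55 = 0, so s = -55.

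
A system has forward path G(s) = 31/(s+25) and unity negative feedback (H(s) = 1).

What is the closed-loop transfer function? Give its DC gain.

T(s) = G/(1+GH) = [31/(s+25)] / [1 + 31/(s+25)] = 31/(s+25+31) = 31/(s+56). DC gain = 31/56 = 0.5536.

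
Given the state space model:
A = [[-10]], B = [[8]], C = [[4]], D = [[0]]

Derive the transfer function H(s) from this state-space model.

(sI - A)⁻¹ = 1/(s + 10). H(s) = 4 × 8/(s + 10) + 0 = 32/(s + 10).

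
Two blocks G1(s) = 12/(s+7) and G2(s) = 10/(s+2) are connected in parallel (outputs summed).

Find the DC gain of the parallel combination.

Parallel: G_eq = G1 + G2. DC gain = G1(0) + G2(0) = 12/7 + 10/2 = 1.7143 + 5 = 6.7143.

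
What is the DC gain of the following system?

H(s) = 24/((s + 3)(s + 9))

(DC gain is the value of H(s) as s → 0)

DC gain = H(0) = 24/(3 × 9) = 24/27 = 0.8889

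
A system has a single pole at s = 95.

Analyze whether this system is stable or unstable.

Pole at s = 95 is in the right half-plane. Unstable.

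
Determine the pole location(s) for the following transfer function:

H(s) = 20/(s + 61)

Pole is where denominator = 0: s + 61 = 0, so s = -61.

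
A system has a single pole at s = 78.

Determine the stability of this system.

Pole at s = 78 is in the right half-plane. Unstable.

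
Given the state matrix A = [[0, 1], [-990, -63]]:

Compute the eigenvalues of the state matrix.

det(A - λI) = λ² - (-63)λ + 990 = (λ - (-30))(λ - (-33)). Eigenvalues: -30, -33.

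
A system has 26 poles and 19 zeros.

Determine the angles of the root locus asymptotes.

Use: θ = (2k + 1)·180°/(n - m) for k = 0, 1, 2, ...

n - m = 26 - 19 = 7. Angles: θk = (2k + 1)·180°/7 = 25.71°, 77.14°, 128.57°, 180°, 231.43°, 282.86°, 334.29°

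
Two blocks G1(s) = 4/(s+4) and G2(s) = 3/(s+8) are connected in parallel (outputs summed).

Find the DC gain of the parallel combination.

Parallel: G_eq = G1 + G2. DC gain = G1(0) + G2(0) = 4/4 + 3/8 = 1 + 0.375 = 1.375.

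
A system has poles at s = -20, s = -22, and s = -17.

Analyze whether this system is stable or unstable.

All poles are in the left half-plane. System is stable.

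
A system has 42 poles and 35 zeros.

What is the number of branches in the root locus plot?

Root locus has n branches where n = number of poles = 42.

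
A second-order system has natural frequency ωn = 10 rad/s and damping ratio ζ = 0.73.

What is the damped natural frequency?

ωd = ωn√(1 - ζ²) = 10√(1 - 0.73²) = 6.83 rad/s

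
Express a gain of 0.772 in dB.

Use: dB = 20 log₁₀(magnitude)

dB = 20 log₁₀(0.772) = -2.2 dB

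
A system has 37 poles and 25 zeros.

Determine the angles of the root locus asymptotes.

n - m = 37 - 25 = 12. Angles: θk = (2k + 1)·180°/12 = 15°, 45°, 75°, 105°, 135°, 165°, 195°, 225°, 255°, 285°, 315°, 345°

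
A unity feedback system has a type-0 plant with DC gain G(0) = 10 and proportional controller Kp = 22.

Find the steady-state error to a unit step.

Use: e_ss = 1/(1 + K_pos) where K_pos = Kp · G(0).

K_pos = Kp · G(0) = 22 × 10 = 220. e_ss = 1/(1 + 220) = 0.0045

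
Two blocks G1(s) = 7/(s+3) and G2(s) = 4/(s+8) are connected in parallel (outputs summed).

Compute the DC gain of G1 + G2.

Parallel: G_eq = G1 + G2. DC gain = G1(0) + G2(0) = 7/3 + 4/8 = 2.3333 + 0.5 = 2.8333.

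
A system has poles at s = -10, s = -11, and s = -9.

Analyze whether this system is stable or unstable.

All poles are in the left half-plane. System is stable.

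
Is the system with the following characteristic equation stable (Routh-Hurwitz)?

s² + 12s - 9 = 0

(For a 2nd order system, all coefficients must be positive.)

Coefficients: 1, 12, -9. c=-9 not positive, so system is unstable.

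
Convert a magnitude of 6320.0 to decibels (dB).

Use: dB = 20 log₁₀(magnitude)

dB = 20 log₁₀(6320.0) = 76.0 dB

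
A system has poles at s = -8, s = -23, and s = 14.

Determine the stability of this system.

Pole(s) at s = 14 are not in the left half-plane. System is unstable.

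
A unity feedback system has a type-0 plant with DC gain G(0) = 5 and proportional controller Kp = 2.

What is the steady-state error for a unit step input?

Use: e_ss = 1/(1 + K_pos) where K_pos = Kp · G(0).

K_pos = Kp · G(0) = 2 × 5 = 10. e_ss = 1/(1 + 10) = 0.0909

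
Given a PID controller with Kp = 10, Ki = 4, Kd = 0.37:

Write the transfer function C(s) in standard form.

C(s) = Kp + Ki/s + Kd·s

Substituting values: C(s) = 10 + 4/s + 0.37s = (0.37s² + 10s + 4)/s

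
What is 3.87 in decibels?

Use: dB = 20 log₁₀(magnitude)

dB = 20 log₁₀(3.87) = 11.8 dB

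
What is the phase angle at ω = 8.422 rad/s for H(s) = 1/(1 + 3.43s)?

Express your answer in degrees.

Phase = -arctan(ωτ) = -arctan(8.422 × 3.43) = -88.0°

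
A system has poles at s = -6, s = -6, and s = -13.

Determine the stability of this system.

All poles are in the left half-plane. System is stable.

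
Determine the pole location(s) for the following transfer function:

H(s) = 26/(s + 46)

Pole is where denominator = 0: s + 46 = 0, so s = -46.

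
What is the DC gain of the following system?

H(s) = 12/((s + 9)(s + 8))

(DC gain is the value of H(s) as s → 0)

DC gain = H(0) = 12/(9 × 8) = 12/72 = 0.1667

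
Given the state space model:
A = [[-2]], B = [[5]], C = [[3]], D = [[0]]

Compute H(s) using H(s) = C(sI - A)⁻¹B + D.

(sI - A)⁻¹ = 1/(s + 2). H(s) = 3 × 5/(s + 2) + 0 = 15/(s + 2).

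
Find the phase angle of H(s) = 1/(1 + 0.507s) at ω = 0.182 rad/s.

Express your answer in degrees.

Phase = -arctan(ωτ) = -arctan(0.182 × 0.507) = -5.3°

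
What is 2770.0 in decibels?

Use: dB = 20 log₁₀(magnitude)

dB = 20 log₁₀(2770.0) = 68.8 dB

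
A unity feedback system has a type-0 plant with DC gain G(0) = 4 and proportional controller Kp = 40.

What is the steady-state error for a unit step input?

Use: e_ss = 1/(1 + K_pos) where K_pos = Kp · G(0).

K_pos = Kp · G(0) = 40 × 4 = 160. e_ss = 1/(1 + 160) = 0.0062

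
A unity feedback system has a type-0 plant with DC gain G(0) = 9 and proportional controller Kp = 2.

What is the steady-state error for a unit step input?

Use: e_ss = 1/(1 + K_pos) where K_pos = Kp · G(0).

K_pos = Kp · G(0) = 2 × 9 = 18. e_ss = 1/(1 + 18) = 0.0526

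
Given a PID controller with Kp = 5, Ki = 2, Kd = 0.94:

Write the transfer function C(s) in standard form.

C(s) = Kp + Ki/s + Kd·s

Substituting values: C(s) = 5 + 2/s + 0.94s = (0.94s² + 5s + 2)/s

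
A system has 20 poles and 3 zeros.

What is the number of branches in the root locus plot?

Root locus has n branches where n = number of poles = 20.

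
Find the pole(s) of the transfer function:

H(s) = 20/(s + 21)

Pole is where denominator = 0: s + 21 = 0, so s = -21.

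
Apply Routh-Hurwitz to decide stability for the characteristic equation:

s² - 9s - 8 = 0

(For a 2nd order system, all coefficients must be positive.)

Coefficients: 1, -9, -8. b=-9, c=-8 not positive, so system is unstable.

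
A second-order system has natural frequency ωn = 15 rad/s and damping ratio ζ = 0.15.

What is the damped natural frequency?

ωd = ωn√(1 - ζ²) = 15√(1 - 0.15²) = 14.83 rad/s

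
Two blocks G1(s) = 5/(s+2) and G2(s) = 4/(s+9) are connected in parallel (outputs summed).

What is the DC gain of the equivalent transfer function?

Parallel: G_eq = G1 + G2. DC gain = G1(0) + G2(0) = 5/2 + 4/9 = 2.5 + 0.4444 = 2.9444.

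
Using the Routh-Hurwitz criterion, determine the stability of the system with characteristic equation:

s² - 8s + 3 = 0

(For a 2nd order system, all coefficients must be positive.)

Coefficients: 1, -8, 3. b=-8 not positive, so system is unstable.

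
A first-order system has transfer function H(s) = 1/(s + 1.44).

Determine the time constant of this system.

For H(s) = 1/(s + 1/τ), the pole is at -1/τ = -1.44, so τ = 1/1.44 = 0.6944 s.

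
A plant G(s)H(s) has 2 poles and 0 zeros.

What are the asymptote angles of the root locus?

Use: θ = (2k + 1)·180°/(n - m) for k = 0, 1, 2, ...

n - m = 2 - 0 = 2. Angles: θk = (2k + 1)·180°/2 = 90°, 270°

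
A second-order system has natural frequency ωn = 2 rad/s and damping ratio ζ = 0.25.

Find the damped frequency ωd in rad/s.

ωd = ωn√(1 - ζ²) = 2√(1 - 0.25²) = 1.94 rad/s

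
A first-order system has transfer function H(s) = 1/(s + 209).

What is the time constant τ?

For H(s) = 1/(s + 1/τ), the pole is at -1/τ = -209, so τ = 1/209 = 0.0048 s.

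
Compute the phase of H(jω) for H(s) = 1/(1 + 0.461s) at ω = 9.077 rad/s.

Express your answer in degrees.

Phase = -arctan(ωτ) = -arctan(9.077 × 0.461) = -76.6°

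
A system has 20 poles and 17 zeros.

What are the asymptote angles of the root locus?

n - m = 20 - 17 = 3. Angles: θk = (2k + 1)·180°/3 = 60°, 180°, 300°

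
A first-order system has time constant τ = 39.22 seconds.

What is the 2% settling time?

For first-order system, 2% settling time ≈ 4τ = 4 × 39.22 = 156.88 s.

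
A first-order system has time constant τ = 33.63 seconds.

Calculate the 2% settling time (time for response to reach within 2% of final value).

For first-order system, 2% settling time ≈ 4τ = 4 × 33.63 = 134.52 s.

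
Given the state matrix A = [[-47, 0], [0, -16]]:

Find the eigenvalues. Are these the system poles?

For diagonal matrix, eigenvalues are diagonal entries: λ₁ = -47, λ₂ = -16. Eigenvalues of A = system poles.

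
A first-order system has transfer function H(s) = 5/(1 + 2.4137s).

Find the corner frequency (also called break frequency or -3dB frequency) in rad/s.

Corner frequency = 1/τ = 1/2.4137 = 0.414 rad/s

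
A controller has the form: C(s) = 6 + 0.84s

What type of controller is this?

This is a Proportional-Derivative (PD) controller.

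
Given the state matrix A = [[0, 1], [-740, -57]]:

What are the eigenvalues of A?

det(A - λI) = λ² - (-57)λ + 740 = (λ - (-20))(λ - (-37)). Eigenvalues: -20, -37.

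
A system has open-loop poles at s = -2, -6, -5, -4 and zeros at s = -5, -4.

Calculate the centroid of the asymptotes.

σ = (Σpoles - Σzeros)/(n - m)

σ = (Σpoles - Σzeros)/(n - m) = (-17 - (-9))/(4 - 2) = -8/2 = -4.0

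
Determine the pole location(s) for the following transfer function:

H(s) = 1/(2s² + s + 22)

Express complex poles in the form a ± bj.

Discriminant = 1² - 4×2×22 = 1 - 176 = -175 < 0, so the poles are a complex conjugate pair s = (-1 ± j√175)/(2×2). Real part = -1/(2×2) = -1/4 = -0.25; imaginary part = ±√175/(2×2) ≈ 3.3072. Poles: s = -0.25 ± 3.3072j.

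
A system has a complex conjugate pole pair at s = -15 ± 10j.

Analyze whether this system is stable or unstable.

Real part of poles is -15 (< 0, left half-plane). Stable.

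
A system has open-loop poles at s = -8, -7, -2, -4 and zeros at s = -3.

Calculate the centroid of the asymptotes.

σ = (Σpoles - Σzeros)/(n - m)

σ = (Σpoles - Σzeros)/(n - m) = (-21 - (-3))/(4 - 1) = -18/3 = -6.0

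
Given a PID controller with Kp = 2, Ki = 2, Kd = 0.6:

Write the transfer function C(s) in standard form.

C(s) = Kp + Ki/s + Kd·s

Substituting values: C(s) = 2 + 2/s + 0.6s = (0.6s² + 2s + 2)/s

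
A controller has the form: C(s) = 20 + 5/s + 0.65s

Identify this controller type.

This is a Proportional-Integral-Derivative (PID) controller.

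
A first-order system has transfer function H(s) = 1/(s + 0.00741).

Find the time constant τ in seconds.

For H(s) = 1/(s + 1/τ), the pole is at -1/τ = -0.00741, so τ = 1/0.00741 = 135 s.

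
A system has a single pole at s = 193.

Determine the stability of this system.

Pole at s = 193 is in the right half-plane. Unstable.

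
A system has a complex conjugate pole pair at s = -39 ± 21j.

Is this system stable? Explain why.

Real part of poles is -39 (< 0, left half-plane). Stable.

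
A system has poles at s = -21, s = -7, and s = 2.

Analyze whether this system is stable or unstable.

Pole(s) at s = 2 are not in the left half-plane. System is unstable.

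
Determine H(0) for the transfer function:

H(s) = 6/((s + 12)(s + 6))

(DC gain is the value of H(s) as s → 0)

DC gain = H(0) = 6/(12 × 6) = 6/72 = 0.0833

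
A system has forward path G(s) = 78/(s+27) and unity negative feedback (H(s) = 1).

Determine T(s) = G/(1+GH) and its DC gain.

T(s) = G/(1+GH) = [78/(s+27)] / [1 + 78/(s+27)] = 78/(s+27+78) = 78/(s+105). DC gain = 78/105 = 0.7429.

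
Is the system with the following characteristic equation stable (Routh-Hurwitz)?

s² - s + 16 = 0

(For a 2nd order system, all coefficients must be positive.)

Coefficients: 1, -1, 16. b=-1 not positive, so system is unstable.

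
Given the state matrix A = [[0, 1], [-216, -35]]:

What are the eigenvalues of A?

det(A - λI) = λ² - (-35)λ + 216 = (λ - (-27))(λ - (-8)). Eigenvalues: -27, -8.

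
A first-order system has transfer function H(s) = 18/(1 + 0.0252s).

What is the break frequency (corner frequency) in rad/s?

Corner frequency = 1/τ = 1/0.0252 = 39.683 rad/s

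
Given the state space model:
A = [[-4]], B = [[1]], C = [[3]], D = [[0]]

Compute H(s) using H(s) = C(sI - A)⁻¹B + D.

(sI - A)⁻¹ = 1/(s + 4). H(s) = 3 × 1/(s + 4) + 0 = 3/(s + 4).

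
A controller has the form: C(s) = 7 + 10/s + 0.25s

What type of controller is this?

This is a Proportional-Integral-Derivative (PID) controller.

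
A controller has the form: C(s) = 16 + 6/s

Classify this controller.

This is a Proportional-Integral (PI) controller.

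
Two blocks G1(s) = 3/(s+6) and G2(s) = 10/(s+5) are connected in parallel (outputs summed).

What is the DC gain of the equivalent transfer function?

Parallel: G_eq = G1 + G2. DC gain = G1(0) + G2(0) = 3/6 + 10/5 = 0.5 + 2 = 2.5.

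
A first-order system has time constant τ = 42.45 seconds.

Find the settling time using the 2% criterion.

For first-order system, 2% settling time ≈ 4τ = 4 × 42.45 = 169.8 s.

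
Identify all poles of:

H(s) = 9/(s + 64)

Pole is where denominator = 0: s + 64 = 0, so s = -64.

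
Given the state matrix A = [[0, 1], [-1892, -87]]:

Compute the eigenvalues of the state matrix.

det(A - λI) = λ² - (-87)λ + 1892 = (λ - (-43))(λ - (-44)). Eigenvalues: -43, -44.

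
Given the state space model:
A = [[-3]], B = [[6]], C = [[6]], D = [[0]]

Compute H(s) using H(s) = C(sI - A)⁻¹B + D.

(sI - A)⁻¹ = 1/(s + 3). H(s) = 6 × 6/(s + 3) + 0 = 36/(s + 3).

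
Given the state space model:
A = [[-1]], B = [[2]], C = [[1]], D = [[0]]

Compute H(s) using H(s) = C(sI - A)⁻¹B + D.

(sI - A)⁻¹ = 1/(s + 1). H(s) = 1 × 2/(s + 1) + 0 = 2/(s + 1).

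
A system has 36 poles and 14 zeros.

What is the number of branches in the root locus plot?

Root locus has n branches where n = number of poles = 36.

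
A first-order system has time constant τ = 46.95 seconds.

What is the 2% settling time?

For first-order system, 2% settling time ≈ 4τ = 4 × 46.95 = 187.8 s.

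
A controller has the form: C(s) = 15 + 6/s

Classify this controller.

This is a Proportional-Integral (PI) controller.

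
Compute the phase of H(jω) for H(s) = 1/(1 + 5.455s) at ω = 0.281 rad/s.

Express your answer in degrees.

Phase = -arctan(ωτ) = -arctan(0.281 × 5.455) = -56.9°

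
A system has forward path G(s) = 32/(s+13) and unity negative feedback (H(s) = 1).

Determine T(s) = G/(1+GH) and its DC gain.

T(s) = G/(1+GH) = [32/(s+13)] / [1 + 32/(s+13)] = 32/(s+13+32) = 32/(s+45). DC gain = 32/45 = 0.7111.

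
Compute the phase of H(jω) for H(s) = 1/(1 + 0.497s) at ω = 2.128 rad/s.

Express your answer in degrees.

Phase = -arctan(ωτ) = -arctan(2.128 × 0.497) = -46.6°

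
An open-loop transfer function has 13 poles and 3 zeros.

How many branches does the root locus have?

Root locus has n branches where n = number of poles = 13.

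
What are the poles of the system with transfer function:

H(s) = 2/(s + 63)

Pole is where denominator = 0: s + 63 = 0, so s = -63.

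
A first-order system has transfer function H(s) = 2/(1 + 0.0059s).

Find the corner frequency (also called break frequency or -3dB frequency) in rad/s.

Corner frequency = 1/τ = 1/0.0059 = 169.492 rad/s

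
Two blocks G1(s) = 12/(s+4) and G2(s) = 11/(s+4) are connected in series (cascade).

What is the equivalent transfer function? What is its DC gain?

Series: multiply transfer functions. G_eq = 12/(s+4) × 11/(s+4) = 132/((s+4)(s+4)). DC gain = 132/(4×4) = 8.25.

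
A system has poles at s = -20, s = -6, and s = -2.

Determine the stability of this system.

All poles are in the left half-plane. System is stable.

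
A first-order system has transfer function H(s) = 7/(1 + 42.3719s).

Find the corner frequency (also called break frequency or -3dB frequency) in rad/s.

Corner frequency = 1/τ = 1/42.3719 = 0.024 rad/s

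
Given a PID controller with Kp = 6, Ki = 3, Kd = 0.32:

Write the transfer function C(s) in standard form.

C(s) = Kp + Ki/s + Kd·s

Substituting values: C(s) = 6 + 3/s + 0.32s = (0.32s² + 6s + 3)/s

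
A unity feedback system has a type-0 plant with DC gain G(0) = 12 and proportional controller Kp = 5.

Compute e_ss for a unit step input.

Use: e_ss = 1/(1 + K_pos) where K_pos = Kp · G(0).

K_pos = Kp · G(0) = 5 × 12 = 60. e_ss = 1/(1 + 60) = 0.0164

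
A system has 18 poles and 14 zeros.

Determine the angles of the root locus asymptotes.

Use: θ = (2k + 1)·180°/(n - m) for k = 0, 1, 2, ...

n - m = 18 - 14 = 4. Angles: θk = (2k + 1)·180°/4 = 45°, 135°, 225°, 315°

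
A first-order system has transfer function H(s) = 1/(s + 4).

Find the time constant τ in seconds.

For H(s) = 1/(s + 1/τ), the pole is at -1/τ = -4, so τ = 1/4 = 0.25 s.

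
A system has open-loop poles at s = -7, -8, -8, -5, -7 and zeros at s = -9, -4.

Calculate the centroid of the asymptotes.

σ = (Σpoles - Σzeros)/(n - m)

σ = (Σpoles - Σzeros)/(n - m) = (-35 - (-13))/(5 - 2) = -22/3 = -7.33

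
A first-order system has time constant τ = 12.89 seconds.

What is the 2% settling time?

For first-order system, 2% settling time ≈ 4τ = 4 × 12.89 = 51.56 s.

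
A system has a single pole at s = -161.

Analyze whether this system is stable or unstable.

Pole at s = -161 is in the left half-plane. Stable.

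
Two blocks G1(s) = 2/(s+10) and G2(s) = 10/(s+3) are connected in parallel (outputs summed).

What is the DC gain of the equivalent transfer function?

Parallel: G_eq = G1 + G2. DC gain = G1(0) + G2(0) = 2/10 + 10/3 = 0.2 + 3.3333 = 3.5333.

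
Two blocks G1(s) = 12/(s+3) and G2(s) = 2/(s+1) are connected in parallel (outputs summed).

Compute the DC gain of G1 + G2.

Parallel: G_eq = G1 + G2. DC gain = G1(0) + G2(0) = 12/3 + 2/1 = 4 + 2 = 6.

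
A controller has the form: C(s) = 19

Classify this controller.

This is a Proportional (P) controller.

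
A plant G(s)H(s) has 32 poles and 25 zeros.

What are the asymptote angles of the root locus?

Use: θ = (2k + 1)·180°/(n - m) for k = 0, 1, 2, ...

n - m = 32 - 25 = 7. Angles: θk = (2k + 1)·180°/7 = 25.71°, 77.14°, 128.57°, 180°, 231.43°, 282.86°, 334.29°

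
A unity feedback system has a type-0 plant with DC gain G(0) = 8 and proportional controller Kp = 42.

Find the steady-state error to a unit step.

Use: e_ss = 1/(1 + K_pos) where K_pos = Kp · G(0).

K_pos = Kp · G(0) = 42 × 8 = 336. e_ss = 1/(1 + 336) = 0.0030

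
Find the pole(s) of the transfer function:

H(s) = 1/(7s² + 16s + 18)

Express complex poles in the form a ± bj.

Discriminant = 16² - 4×7×18 = 256 - 504 = -248 < 0, so the poles are a complex conjugate pair s = (-16 ± j√248)/(2×7). Real part = -16/(2×7) = -16/14 ≈ -1.1429; imaginary part = ±√248/(2×7) ≈ 1.1249. Poles: s = -1.1429 ± 1.1249j.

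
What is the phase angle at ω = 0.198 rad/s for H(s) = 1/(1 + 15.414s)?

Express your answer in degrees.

Phase = -arctan(ωτ) = -arctan(0.198 × 15.414) = -71.9°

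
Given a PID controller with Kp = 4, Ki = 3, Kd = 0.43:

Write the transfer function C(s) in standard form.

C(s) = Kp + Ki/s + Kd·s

Substituting values: C(s) = 4 + 3/s + 0.43s = (0.43s² + 4s + 3)/s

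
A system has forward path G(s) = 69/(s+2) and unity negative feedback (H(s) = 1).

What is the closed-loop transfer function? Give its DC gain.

T(s) = G/(1+GH) = [69/(s+2)] / [1 + 69/(s+2)] = 69/(s+2+69) = 69/(s+71). DC gain = 69/71 = 0.9718.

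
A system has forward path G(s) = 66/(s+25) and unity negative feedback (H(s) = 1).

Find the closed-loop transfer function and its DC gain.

T(s) = G/(1+GH) = [66/(s+25)] / [1 + 66/(s+25)] = 66/(s+25+66) = 66/(s+91). DC gain = 66/91 = 0.7253.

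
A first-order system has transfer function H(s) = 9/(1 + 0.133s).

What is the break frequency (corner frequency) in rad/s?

Corner frequency = 1/τ = 1/0.133 = 7.519 rad/s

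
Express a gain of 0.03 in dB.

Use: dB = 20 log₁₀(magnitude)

dB = 20 log₁₀(0.03) = -30.5 dB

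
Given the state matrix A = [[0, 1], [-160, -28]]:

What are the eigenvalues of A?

det(A - λI) = λ² - (-28)λ + 160 = (λ - (-20))(λ - (-8)). Eigenvalues: -20, -8.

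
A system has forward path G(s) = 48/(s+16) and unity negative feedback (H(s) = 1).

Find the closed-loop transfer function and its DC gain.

T(s) = G/(1+GH) = [48/(s+16)] / [1 + 48/(s+16)] = 48/(s+16+48) = 48/(s+64). DC gain = 48/64 = 0.75.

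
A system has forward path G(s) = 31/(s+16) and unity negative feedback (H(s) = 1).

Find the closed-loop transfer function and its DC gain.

T(s) = G/(1+GH) = [31/(s+16)] / [1 + 31/(s+16)] = 31/(s+16+31) = 31/(s+47). DC gain = 31/47 = 0.6596.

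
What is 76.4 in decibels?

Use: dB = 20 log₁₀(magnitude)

dB = 20 log₁₀(76.4) = 37.7 dB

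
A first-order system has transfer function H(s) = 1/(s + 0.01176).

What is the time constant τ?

For H(s) = 1/(s + 1/τ), the pole is at -1/τ = -0.01176, so τ = 1/0.01176 = 85.03 s.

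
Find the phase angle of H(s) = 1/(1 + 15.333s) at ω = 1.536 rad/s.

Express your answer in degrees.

Phase = -arctan(ωτ) = -arctan(1.536 × 15.333) = -87.6°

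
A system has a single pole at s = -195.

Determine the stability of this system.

Pole at s = -195 is in the left half-plane. Stable.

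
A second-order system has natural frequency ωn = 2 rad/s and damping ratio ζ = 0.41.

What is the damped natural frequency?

ωd = ωn√(1 - ζ²) = 2√(1 - 0.41²) = 1.82 rad/s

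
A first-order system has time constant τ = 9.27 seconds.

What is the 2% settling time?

For first-order system, 2% settling time ≈ 4τ = 4 × 9.27 = 37.08 s.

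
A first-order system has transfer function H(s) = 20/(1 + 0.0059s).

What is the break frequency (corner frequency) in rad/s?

Corner frequency = 1/τ = 1/0.0059 = 169.492 rad/s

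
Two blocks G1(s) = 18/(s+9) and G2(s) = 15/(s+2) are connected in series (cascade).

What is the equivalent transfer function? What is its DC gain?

Series: multiply transfer functions. G_eq = 18/(s+9) × 15/(s+2) = 270/((s+9)(s+2)). DC gain = 270/(9×2) = 15.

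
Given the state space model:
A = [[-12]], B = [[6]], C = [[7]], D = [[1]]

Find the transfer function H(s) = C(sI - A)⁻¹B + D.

(sI - A)⁻¹ = 1/(s + 12). H(s) = 7×6/(s + 12) + 1 = (s + 54)/(s + 12).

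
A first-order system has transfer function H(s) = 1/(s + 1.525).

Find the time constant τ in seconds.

For H(s) = 1/(s + 1/τ), the pole is at -1/τ = -1.525, so τ = 1/1.525 = 0.6557 s.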